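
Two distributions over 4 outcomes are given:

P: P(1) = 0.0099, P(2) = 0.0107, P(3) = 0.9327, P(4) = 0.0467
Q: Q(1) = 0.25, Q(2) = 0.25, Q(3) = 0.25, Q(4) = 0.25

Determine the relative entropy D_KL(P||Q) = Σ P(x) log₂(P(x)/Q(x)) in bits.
1.5639 bits

D_KL(P||Q) = Σ P(x) log₂(P(x)/Q(x))

Computing term by term:
  P(1)·log₂(P(1)/Q(1)) = 0.0099·log₂(0.0099/0.25) = -0.04612
  P(2)·log₂(P(2)/Q(2)) = 0.0107·log₂(0.0107/0.25) = -0.04864
  P(3)·log₂(P(3)/Q(3)) = 0.9327·log₂(0.9327/0.25) = 1.77165
  P(4)·log₂(P(4)/Q(4)) = 0.0467·log₂(0.0467/0.25) = -0.11303

D_KL(P||Q) = -0.04612 - 0.04864 + 1.77165 - 0.11303 = 1.56386 ≈ 1.5639 bits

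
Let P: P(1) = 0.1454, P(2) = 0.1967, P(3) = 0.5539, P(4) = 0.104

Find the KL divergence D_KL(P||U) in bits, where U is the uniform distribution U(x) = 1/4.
0.3224 bits

U(i) = 1/4 for all i

D_KL(P||U) = Σ P(x) log₂(P(x) / (1/4))
           = Σ P(x) log₂(P(x)) + log₂(4)
           = log₂(4) - H(P)

H(P) = -Σ P(x) log₂(P(x)):
  -P(1)·log₂(P(1)) = -(0.1454)·log₂(0.1454) = 0.40449
  -P(2)·log₂(P(2)) = -(0.1967)·log₂(0.1967) = 0.46144
  -P(3)·log₂(P(3)) = -(0.5539)·log₂(0.5539) = 0.47209
  -P(4)·log₂(P(4)) = -(0.104)·log₂(0.104) = 0.33960
H(P) = 0.40449 + 0.46144 + 0.47209 + 0.33960 = 1.67762 bits

log₂(4) = 2.00000 bits

D_KL(P||U) = 2.00000 - 1.67762 = 0.32238 ≈ 0.3224 bits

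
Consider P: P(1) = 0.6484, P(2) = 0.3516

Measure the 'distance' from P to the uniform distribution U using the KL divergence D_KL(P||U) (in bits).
0.0645 bits

U(i) = 1/2 for all i

D_KL(P||U) = Σ P(x) log₂(P(x) / (1/2))
           = Σ P(x) log₂(P(x)) + log₂(2)
           = log₂(2) - H(P)

H(P) = -Σ P(x) log₂(P(x)):
  -P(1)·log₂(P(1)) = -(0.6484)·log₂(0.6484) = 0.40528
  -P(2)·log₂(P(2)) = -(0.3516)·log₂(0.3516) = 0.53021
H(P) = 0.40528 + 0.53021 = 0.93549 bits

log₂(2) = 1.00000 bits

D_KL(P||U) = 1.00000 - 0.93549 = 0.06451 ≈ 0.0645 bits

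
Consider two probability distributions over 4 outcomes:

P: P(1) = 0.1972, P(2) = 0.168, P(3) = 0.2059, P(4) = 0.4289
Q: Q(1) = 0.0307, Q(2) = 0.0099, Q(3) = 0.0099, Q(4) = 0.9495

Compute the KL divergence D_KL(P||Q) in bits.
1.6252 bits

D_KL(P||Q) = Σ P(x) log₂(P(x)/Q(x))

Computing term by term:
  P(1)·log₂(P(1)/Q(1)) = 0.1972·log₂(0.1972/0.0307) = 0.52916
  P(2)·log₂(P(2)/Q(2)) = 0.168·log₂(0.168/0.0099) = 0.68626
  P(3)·log₂(P(3)/Q(3)) = 0.2059·log₂(0.2059/0.0099) = 0.90151
  P(4)·log₂(P(4)/Q(4)) = 0.4289·log₂(0.4289/0.9495) = -0.49175

D_KL(P||Q) = 0.52916 + 0.68626 + 0.90151 - 0.49175 = 1.62518 ≈ 1.6252 bits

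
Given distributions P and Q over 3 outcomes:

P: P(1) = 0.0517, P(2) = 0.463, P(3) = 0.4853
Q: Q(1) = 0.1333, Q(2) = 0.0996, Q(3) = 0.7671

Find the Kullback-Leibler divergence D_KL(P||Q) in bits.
0.6352 bits

D_KL(P||Q) = Σ P(x) log₂(P(x)/Q(x))

Computing term by term:
  P(1)·log₂(P(1)/Q(1)) = 0.0517·log₂(0.0517/0.1333) = -0.07064
  P(2)·log₂(P(2)/Q(2)) = 0.463·log₂(0.463/0.0996) = 1.02638
  P(3)·log₂(P(3)/Q(3)) = 0.4853·log₂(0.4853/0.7671) = -0.32056

D_KL(P||Q) = -0.07064 + 1.02638 - 0.32056 = 0.63518 ≈ 0.6352 bits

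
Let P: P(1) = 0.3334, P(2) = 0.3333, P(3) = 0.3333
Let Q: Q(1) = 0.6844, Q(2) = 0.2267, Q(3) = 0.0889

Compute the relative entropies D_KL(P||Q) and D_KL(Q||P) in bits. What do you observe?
D_KL(P||Q) = 0.4749 bits, D_KL(Q||P) = 0.4146 bits. The two directions give different values (D_KL(P||Q) exceeds D_KL(Q||P) by 0.0603 bits): KL divergence is asymmetric.

D_KL(P||Q) = Σ P(x) log₂(P(x)/Q(x))

Computing term by term:
  P(1)·log₂(P(1)/Q(1)) = 0.3334·log₂(0.3334/0.6844) = -0.34593
  P(2)·log₂(P(2)/Q(2)) = 0.3333·log₂(0.3333/0.2267) = 0.18533
  P(3)·log₂(P(3)/Q(3)) = 0.3333·log₂(0.3333/0.0889) = 0.63546

D_KL(P||Q) = -0.34593 + 0.18533 + 0.63546 = 0.47486 ≈ 0.4749 bits

D_KL(Q||P) = Σ Q(x) log₂(Q(x)/P(x))

Computing term by term:
  Q(1)·log₂(Q(1)/P(1)) = 0.6844·log₂(0.6844/0.3334) = 0.71012
  Q(2)·log₂(Q(2)/P(2)) = 0.2267·log₂(0.2267/0.3333) = -0.12605
  Q(3)·log₂(Q(3)/P(3)) = 0.0889·log₂(0.0889/0.3333) = -0.16949

D_KL(Q||P) = 0.71012 - 0.12605 - 0.16949 = 0.41458 ≈ 0.4146 bits

These are NOT equal (difference: 0.0603 bits). KL divergence is asymmetric: D_KL(P||Q) ≠ D_KL(Q||P) in general.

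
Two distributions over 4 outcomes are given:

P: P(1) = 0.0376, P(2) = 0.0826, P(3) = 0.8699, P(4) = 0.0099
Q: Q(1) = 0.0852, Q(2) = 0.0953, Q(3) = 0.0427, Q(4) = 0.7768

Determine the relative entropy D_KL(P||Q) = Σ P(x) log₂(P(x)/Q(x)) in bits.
3.6591 bits

D_KL(P||Q) = Σ P(x) log₂(P(x)/Q(x))

Computing term by term:
  P(1)·log₂(P(1)/Q(1)) = 0.0376·log₂(0.0376/0.0852) = -0.04437
  P(2)·log₂(P(2)/Q(2)) = 0.0826·log₂(0.0826/0.0953) = -0.01704
  P(3)·log₂(P(3)/Q(3)) = 0.8699·log₂(0.8699/0.0427) = 3.78280
  P(4)·log₂(P(4)/Q(4)) = 0.0099·log₂(0.0099/0.7768) = -0.06231

D_KL(P||Q) = -0.04437 - 0.01704 + 3.78280 - 0.06231 = 3.65908 ≈ 3.6591 bits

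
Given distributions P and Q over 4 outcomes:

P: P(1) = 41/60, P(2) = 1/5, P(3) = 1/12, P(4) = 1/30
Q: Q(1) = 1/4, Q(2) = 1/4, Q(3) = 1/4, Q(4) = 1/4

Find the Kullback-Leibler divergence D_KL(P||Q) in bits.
0.6979 bits

D_KL(P||Q) = Σ P(x) log₂(P(x)/Q(x))

Computing term by term:
  P(1)·log₂(P(1)/Q(1)) = (41/60)·log₂((41/60)/(1/4)) = 0.99129
  P(2)·log₂(P(2)/Q(2)) = (1/5)·log₂((1/5)/(1/4)) = -0.06439
  P(3)·log₂(P(3)/Q(3)) = (1/12)·log₂((1/12)/(1/4)) = -0.13208
  P(4)·log₂(P(4)/Q(4)) = (1/30)·log₂((1/30)/(1/4)) = -0.09690

D_KL(P||Q) = 0.99129 - 0.06439 - 0.13208 - 0.09690 = 0.69792 ≈ 0.6979 bits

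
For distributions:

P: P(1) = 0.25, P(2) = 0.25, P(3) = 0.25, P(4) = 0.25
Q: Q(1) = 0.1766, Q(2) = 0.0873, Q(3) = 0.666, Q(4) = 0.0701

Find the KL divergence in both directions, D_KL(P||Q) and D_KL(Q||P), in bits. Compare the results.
D_KL(P||Q) = 0.6100 bits, D_KL(Q||P) = 0.5918 bits. D_KL(P||Q) is larger than D_KL(Q||P) by 0.0182 bits; the two directions differ.

D_KL(P||Q) = Σ P(x) log₂(P(x)/Q(x))

Computing term by term:
  P(1)·log₂(P(1)/Q(1)) = 0.25·log₂(0.25/0.1766) = 0.12536
  P(2)·log₂(P(2)/Q(2)) = 0.25·log₂(0.25/0.0873) = 0.37947
  P(3)·log₂(P(3)/Q(3)) = 0.25·log₂(0.25/0.666) = -0.35340
  P(4)·log₂(P(4)/Q(4)) = 0.25·log₂(0.25/0.0701) = 0.45861

D_KL(P||Q) = 0.12536 + 0.37947 - 0.35340 + 0.45861 = 0.61004 ≈ 0.6100 bits

D_KL(Q||P) = Σ Q(x) log₂(Q(x)/P(x))

Computing term by term:
  Q(1)·log₂(Q(1)/P(1)) = 0.1766·log₂(0.1766/0.25) = -0.08855
  Q(2)·log₂(Q(2)/P(2)) = 0.0873·log₂(0.0873/0.25) = -0.13251
  Q(3)·log₂(Q(3)/P(3)) = 0.666·log₂(0.666/0.25) = 0.94145
  Q(4)·log₂(Q(4)/P(4)) = 0.0701·log₂(0.0701/0.25) = -0.12859

D_KL(Q||P) = -0.08855 - 0.13251 + 0.94145 - 0.12859 = 0.59180 ≈ 0.5918 bits

These are NOT equal (difference: 0.0182 bits). KL divergence is asymmetric: D_KL(P||Q) ≠ D_KL(Q||P) in general.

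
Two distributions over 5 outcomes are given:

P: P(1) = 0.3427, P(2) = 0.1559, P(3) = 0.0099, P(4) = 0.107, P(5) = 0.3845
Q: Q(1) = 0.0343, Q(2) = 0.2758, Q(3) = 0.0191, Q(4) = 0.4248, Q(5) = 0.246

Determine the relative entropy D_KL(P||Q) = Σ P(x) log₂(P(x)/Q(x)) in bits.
1.0352 bits

D_KL(P||Q) = Σ P(x) log₂(P(x)/Q(x))

Computing term by term:
  P(1)·log₂(P(1)/Q(1)) = 0.3427·log₂(0.3427/0.0343) = 1.13799
  P(2)·log₂(P(2)/Q(2)) = 0.1559·log₂(0.1559/0.2758) = -0.12831
  P(3)·log₂(P(3)/Q(3)) = 0.0099·log₂(0.0099/0.0191) = -0.00939
  P(4)·log₂(P(4)/Q(4)) = 0.107·log₂(0.107/0.4248) = -0.21284
  P(5)·log₂(P(5)/Q(5)) = 0.3845·log₂(0.3845/0.246) = 0.24774

D_KL(P||Q) = 1.13799 - 0.12831 - 0.00939 - 0.21284 + 0.24774 = 1.03519 ≈ 1.0352 bits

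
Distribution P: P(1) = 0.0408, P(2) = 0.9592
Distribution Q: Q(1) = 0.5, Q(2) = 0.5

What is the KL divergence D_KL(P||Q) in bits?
0.7541 bits

D_KL(P||Q) = Σ P(x) log₂(P(x)/Q(x))

Computing term by term:
  P(1)·log₂(P(1)/Q(1)) = 0.0408·log₂(0.0408/0.5) = -0.14750
  P(2)·log₂(P(2)/Q(2)) = 0.9592·log₂(0.9592/0.5) = 0.90156

D_KL(P||Q) = -0.14750 + 0.90156 = 0.75406 ≈ 0.7541 bits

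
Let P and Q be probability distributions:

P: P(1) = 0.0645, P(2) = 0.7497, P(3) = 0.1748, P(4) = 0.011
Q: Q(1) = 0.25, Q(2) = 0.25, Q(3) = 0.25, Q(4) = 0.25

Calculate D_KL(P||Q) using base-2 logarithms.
0.9219 bits

D_KL(P||Q) = Σ P(x) log₂(P(x)/Q(x))

Computing term by term:
  P(1)·log₂(P(1)/Q(1)) = 0.0645·log₂(0.0645/0.25) = -0.12607
  P(2)·log₂(P(2)/Q(2)) = 0.7497·log₂(0.7497/0.25) = 1.18781
  P(3)·log₂(P(3)/Q(3)) = 0.1748·log₂(0.1748/0.25) = -0.09024
  P(4)·log₂(P(4)/Q(4)) = 0.011·log₂(0.011/0.25) = -0.04957

D_KL(P||Q) = -0.12607 + 1.18781 - 0.09024 - 0.04957 = 0.92193 ≈ 0.9219 bits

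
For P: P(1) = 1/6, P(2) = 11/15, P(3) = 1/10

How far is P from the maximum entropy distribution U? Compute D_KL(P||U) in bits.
0.4938 bits

U(i) = 1/3 for all i

D_KL(P||U) = Σ P(x) log₂(P(x) / (1/3))
           = Σ P(x) log₂(P(x)) + log₂(3)
           = log₂(3) - H(P)

H(P) = -Σ P(x) log₂(P(x)):
  -P(1)·log₂(P(1)) = -(1/6)·log₂(1/6) = 0.43083
  -P(2)·log₂(P(2)) = -(11/15)·log₂(11/15) = 0.32814
  -P(3)·log₂(P(3)) = -(1/10)·log₂(1/10) = 0.33219
H(P) = 0.43083 + 0.32814 + 0.33219 = 1.09116 bits

log₂(3) = 1.58496 bits

D_KL(P||U) = 1.58496 - 1.09116 = 0.49380 ≈ 0.4938 bits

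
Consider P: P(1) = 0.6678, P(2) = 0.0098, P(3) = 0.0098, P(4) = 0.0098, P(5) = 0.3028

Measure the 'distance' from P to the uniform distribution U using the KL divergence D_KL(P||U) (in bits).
1.2148 bits

U(i) = 1/5 for all i

D_KL(P||U) = Σ P(x) log₂(P(x) / (1/5))
           = Σ P(x) log₂(P(x)) + log₂(5)
           = log₂(5) - H(P)

H(P) = -Σ P(x) log₂(P(x)):
  -P(1)·log₂(P(1)) = -(0.6678)·log₂(0.6678) = 0.38900
  -P(2)·log₂(P(2)) = -(0.0098)·log₂(0.0098) = 0.06540
  -P(3)·log₂(P(3)) = -(0.0098)·log₂(0.0098) = 0.06540
  -P(4)·log₂(P(4)) = -(0.0098)·log₂(0.0098) = 0.06540
  -P(5)·log₂(P(5)) = -(0.3028)·log₂(0.3028) = 0.52189
H(P) = 0.38900 + 0.06540 + 0.06540 + 0.06540 + 0.52189 = 1.10709 bits

log₂(5) = 2.32193 bits

D_KL(P||U) = 2.32193 - 1.10709 = 1.21484 ≈ 1.2148 bits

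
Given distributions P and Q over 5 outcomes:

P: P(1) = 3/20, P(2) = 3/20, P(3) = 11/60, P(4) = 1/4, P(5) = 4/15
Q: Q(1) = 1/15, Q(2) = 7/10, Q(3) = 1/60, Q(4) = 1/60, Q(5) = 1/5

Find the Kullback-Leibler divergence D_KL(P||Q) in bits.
1.5638 bits

D_KL(P||Q) = Σ P(x) log₂(P(x)/Q(x))

Computing term by term:
  P(1)·log₂(P(1)/Q(1)) = (3/20)·log₂((3/20)/(1/15)) = 0.17549
  P(2)·log₂(P(2)/Q(2)) = (3/20)·log₂((3/20)/(7/10)) = -0.33336
  P(3)·log₂(P(3)/Q(3)) = (11/60)·log₂((11/60)/(1/60)) = 0.63423
  P(4)·log₂(P(4)/Q(4)) = (1/4)·log₂((1/4)/(1/60)) = 0.97672
  P(5)·log₂(P(5)/Q(5)) = (4/15)·log₂((4/15)/(1/5)) = 0.11068

D_KL(P||Q) = 0.17549 - 0.33336 + 0.63423 + 0.97672 + 0.11068 = 1.56376 ≈ 1.5638 bits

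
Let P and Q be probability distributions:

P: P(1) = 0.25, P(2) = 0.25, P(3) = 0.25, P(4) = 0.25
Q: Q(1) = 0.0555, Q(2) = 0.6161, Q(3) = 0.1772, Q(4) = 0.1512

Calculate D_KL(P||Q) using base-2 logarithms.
0.5230 bits

D_KL(P||Q) = Σ P(x) log₂(P(x)/Q(x))

Computing term by term:
  P(1)·log₂(P(1)/Q(1)) = 0.25·log₂(0.25/0.0555) = 0.54284
  P(2)·log₂(P(2)/Q(2)) = 0.25·log₂(0.25/0.6161) = -0.32531
  P(3)·log₂(P(3)/Q(3)) = 0.25·log₂(0.25/0.1772) = 0.12414
  P(4)·log₂(P(4)/Q(4)) = 0.25·log₂(0.25/0.1512) = 0.18137

D_KL(P||Q) = 0.54284 - 0.32531 + 0.12414 + 0.18137 = 0.52304 ≈ 0.5230 bits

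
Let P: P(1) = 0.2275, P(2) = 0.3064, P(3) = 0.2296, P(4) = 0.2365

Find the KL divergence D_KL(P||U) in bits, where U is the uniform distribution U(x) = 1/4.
0.0118 bits

U(i) = 1/4 for all i

D_KL(P||U) = Σ P(x) log₂(P(x) / (1/4))
           = Σ P(x) log₂(P(x)) + log₂(4)
           = log₂(4) - H(P)

H(P) = -Σ P(x) log₂(P(x)):
  -P(1)·log₂(P(1)) = -(0.2275)·log₂(0.2275) = 0.48595
  -P(2)·log₂(P(2)) = -(0.3064)·log₂(0.3064) = 0.52288
  -P(3)·log₂(P(3)) = -(0.2296)·log₂(0.2296) = 0.48740
  -P(4)·log₂(P(4)) = -(0.2365)·log₂(0.2365) = 0.49194
H(P) = 0.48595 + 0.52288 + 0.48740 + 0.49194 = 1.98817 bits

log₂(4) = 2.00000 bits

D_KL(P||U) = 2.00000 - 1.98817 = 0.01183 ≈ 0.0118 bits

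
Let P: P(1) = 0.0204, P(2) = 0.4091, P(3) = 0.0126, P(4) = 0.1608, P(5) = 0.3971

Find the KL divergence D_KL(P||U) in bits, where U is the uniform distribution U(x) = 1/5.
0.6473 bits

U(i) = 1/5 for all i

D_KL(P||U) = Σ P(x) log₂(P(x) / (1/5))
           = Σ P(x) log₂(P(x)) + log₂(5)
           = log₂(5) - H(P)

H(P) = -Σ P(x) log₂(P(x)):
  -P(1)·log₂(P(1)) = -(0.0204)·log₂(0.0204) = 0.11455
  -P(2)·log₂(P(2)) = -(0.4091)·log₂(0.4091) = 0.52752
  -P(3)·log₂(P(3)) = -(0.0126)·log₂(0.0126) = 0.07951
  -P(4)·log₂(P(4)) = -(0.1608)·log₂(0.1608) = 0.42398
  -P(5)·log₂(P(5)) = -(0.3971)·log₂(0.3971) = 0.52911
H(P) = 0.11455 + 0.52752 + 0.07951 + 0.42398 + 0.52911 = 1.67467 bits

log₂(5) = 2.32193 bits

D_KL(P||U) = 2.32193 - 1.67467 = 0.64726 ≈ 0.6473 bits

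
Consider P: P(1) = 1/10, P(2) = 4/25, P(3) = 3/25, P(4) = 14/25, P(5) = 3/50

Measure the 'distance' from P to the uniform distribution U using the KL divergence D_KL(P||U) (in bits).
0.4877 bits

U(i) = 1/5 for all i

D_KL(P||U) = Σ P(x) log₂(P(x) / (1/5))
           = Σ P(x) log₂(P(x)) + log₂(5)
           = log₂(5) - H(P)

H(P) = -Σ P(x) log₂(P(x)):
  -P(1)·log₂(P(1)) = -(1/10)·log₂(1/10) = 0.33219
  -P(2)·log₂(P(2)) = -(4/25)·log₂(4/25) = 0.42302
  -P(3)·log₂(P(3)) = -(3/25)·log₂(3/25) = 0.36707
  -P(4)·log₂(P(4)) = -(14/25)·log₂(14/25) = 0.46844
  -P(5)·log₂(P(5)) = -(3/50)·log₂(3/50) = 0.24353
H(P) = 0.33219 + 0.42302 + 0.36707 + 0.46844 + 0.24353 = 1.83425 bits

log₂(5) = 2.32193 bits

D_KL(P||U) = 2.32193 - 1.83425 = 0.48768 ≈ 0.4877 bits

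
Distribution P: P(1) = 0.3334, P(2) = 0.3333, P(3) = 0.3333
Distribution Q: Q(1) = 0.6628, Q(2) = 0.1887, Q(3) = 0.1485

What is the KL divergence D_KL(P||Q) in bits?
0.3318 bits

D_KL(P||Q) = Σ P(x) log₂(P(x)/Q(x))

Computing term by term:
  P(1)·log₂(P(1)/Q(1)) = 0.3334·log₂(0.3334/0.6628) = -0.33051
  P(2)·log₂(P(2)/Q(2)) = 0.3333·log₂(0.3333/0.1887) = 0.27355
  P(3)·log₂(P(3)/Q(3)) = 0.3333·log₂(0.3333/0.1485) = 0.38875

D_KL(P||Q) = -0.33051 + 0.27355 + 0.38875 = 0.33179 ≈ 0.3318 bits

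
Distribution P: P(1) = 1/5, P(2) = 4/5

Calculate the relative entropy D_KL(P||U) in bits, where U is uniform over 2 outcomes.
0.2781 bits

U(i) = 1/2 for all i

D_KL(P||U) = Σ P(x) log₂(P(x) / (1/2))
           = Σ P(x) log₂(P(x)) + log₂(2)
           = log₂(2) - H(P)

H(P) = -Σ P(x) log₂(P(x)):
  -P(1)·log₂(P(1)) = -(1/5)·log₂(1/5) = 0.46439
  -P(2)·log₂(P(2)) = -(4/5)·log₂(4/5) = 0.25754
H(P) = 0.46439 + 0.25754 = 0.72193 bits

log₂(2) = 1.00000 bits

D_KL(P||U) = 1.00000 - 0.72193 = 0.27807 ≈ 0.2781 bits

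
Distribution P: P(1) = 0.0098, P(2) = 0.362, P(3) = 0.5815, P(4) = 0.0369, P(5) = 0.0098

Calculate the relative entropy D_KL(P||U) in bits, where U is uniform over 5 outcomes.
1.0300 bits

U(i) = 1/5 for all i

D_KL(P||U) = Σ P(x) log₂(P(x) / (1/5))
           = Σ P(x) log₂(P(x)) + log₂(5)
           = log₂(5) - H(P)

H(P) = -Σ P(x) log₂(P(x)):
  -P(1)·log₂(P(1)) = -(0.0098)·log₂(0.0098) = 0.06540
  -P(2)·log₂(P(2)) = -(0.362)·log₂(0.362) = 0.53067
  -P(3)·log₂(P(3)) = -(0.5815)·log₂(0.5815) = 0.45482
  -P(4)·log₂(P(4)) = -(0.0369)·log₂(0.0369) = 0.17565
  -P(5)·log₂(P(5)) = -(0.0098)·log₂(0.0098) = 0.06540
H(P) = 0.06540 + 0.53067 + 0.45482 + 0.17565 + 0.06540 = 1.29194 bits

log₂(5) = 2.32193 bits

D_KL(P||U) = 2.32193 - 1.29194 = 1.02999 ≈ 1.0300 bits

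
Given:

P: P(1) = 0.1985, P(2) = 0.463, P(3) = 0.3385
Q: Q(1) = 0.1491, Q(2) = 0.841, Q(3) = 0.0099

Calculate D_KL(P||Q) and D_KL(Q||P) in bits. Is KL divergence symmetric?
D_KL(P||Q) = 1.4081 bits, D_KL(Q||P) = 0.6122 bits. No, KL divergence is not symmetric.

D_KL(P||Q) = Σ P(x) log₂(P(x)/Q(x))

Computing term by term:
  P(1)·log₂(P(1)/Q(1)) = 0.1985·log₂(0.1985/0.1491) = 0.08195
  P(2)·log₂(P(2)/Q(2)) = 0.463·log₂(0.463/0.841) = -0.39869
  P(3)·log₂(P(3)/Q(3)) = 0.3385·log₂(0.3385/0.0099) = 1.72486

D_KL(P||Q) = 0.08195 - 0.39869 + 1.72486 = 1.40812 ≈ 1.4081 bits

D_KL(Q||P) = Σ Q(x) log₂(Q(x)/P(x))

Computing term by term:
  Q(1)·log₂(Q(1)/P(1)) = 0.1491·log₂(0.1491/0.1985) = -0.06156
  Q(2)·log₂(Q(2)/P(2)) = 0.841·log₂(0.841/0.463) = 0.72418
  Q(3)·log₂(Q(3)/P(3)) = 0.0099·log₂(0.0099/0.3385) = -0.05045

D_KL(Q||P) = -0.06156 + 0.72418 - 0.05045 = 0.61217 ≈ 0.6122 bits

These are NOT equal (difference: 0.7959 bits). KL divergence is asymmetric: D_KL(P||Q) ≠ D_KL(Q||P) in general.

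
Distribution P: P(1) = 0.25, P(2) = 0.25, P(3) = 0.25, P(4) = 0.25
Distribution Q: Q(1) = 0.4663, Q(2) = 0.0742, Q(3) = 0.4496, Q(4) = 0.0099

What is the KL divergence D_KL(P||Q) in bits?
1.1662 bits

D_KL(P||Q) = Σ P(x) log₂(P(x)/Q(x))

Computing term by term:
  P(1)·log₂(P(1)/Q(1)) = 0.25·log₂(0.25/0.4663) = -0.22483
  P(2)·log₂(P(2)/Q(2)) = 0.25·log₂(0.25/0.0742) = 0.43811
  P(3)·log₂(P(3)/Q(3)) = 0.25·log₂(0.25/0.4496) = -0.21168
  P(4)·log₂(P(4)/Q(4)) = 0.25·log₂(0.25/0.0099) = 1.16459

D_KL(P||Q) = -0.22483 + 0.43811 - 0.21168 + 1.16459 = 1.16619 ≈ 1.1662 bits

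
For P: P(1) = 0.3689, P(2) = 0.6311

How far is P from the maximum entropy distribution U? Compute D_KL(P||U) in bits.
0.0502 bits

U(i) = 1/2 for all i

D_KL(P||U) = Σ P(x) log₂(P(x) / (1/2))
           = Σ P(x) log₂(P(x)) + log₂(2)
           = log₂(2) - H(P)

H(P) = -Σ P(x) log₂(P(x)):
  -P(1)·log₂(P(1)) = -(0.3689)·log₂(0.3689) = 0.53074
  -P(2)·log₂(P(2)) = -(0.6311)·log₂(0.6311) = 0.41909
H(P) = 0.53074 + 0.41909 = 0.94983 bits

log₂(2) = 1.00000 bits

D_KL(P||U) = 1.00000 - 0.94983 = 0.05017 ≈ 0.0502 bits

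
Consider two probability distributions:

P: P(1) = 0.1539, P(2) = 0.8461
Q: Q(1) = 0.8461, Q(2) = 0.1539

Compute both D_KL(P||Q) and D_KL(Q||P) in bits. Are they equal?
D_KL(P||Q) = 1.7020 bits, D_KL(Q||P) = 1.7020 bits. Yes, in this case they are equal (although KL divergence is not symmetric in general).

D_KL(P||Q) = Σ P(x) log₂(P(x)/Q(x))

Computing term by term:
  P(1)·log₂(P(1)/Q(1)) = 0.1539·log₂(0.1539/0.8461) = -0.37841
  P(2)·log₂(P(2)/Q(2)) = 0.8461·log₂(0.8461/0.1539) = 2.08042

D_KL(P||Q) = -0.37841 + 2.08042 = 1.70201 ≈ 1.7020 bits

D_KL(Q||P) = Σ Q(x) log₂(Q(x)/P(x))

Computing term by term:
  Q(1)·log₂(Q(1)/P(1)) = 0.8461·log₂(0.8461/0.1539) = 2.08042
  Q(2)·log₂(Q(2)/P(2)) = 0.1539·log₂(0.1539/0.8461) = -0.37841

D_KL(Q||P) = 2.08042 - 0.37841 = 1.70201 ≈ 1.7020 bits

These ARE equal here. Q is P with outcomes relabeled (Q(1) = P(2), Q(2) = P(1)) by a relabeling that is its own inverse, so the two sums contain exactly the same terms in a different order. This is a special case — KL divergence is not symmetric in general: D_KL(P||Q) ≠ D_KL(Q||P) for most P, Q.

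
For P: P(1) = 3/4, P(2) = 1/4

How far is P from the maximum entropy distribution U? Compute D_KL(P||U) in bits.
0.1887 bits

U(i) = 1/2 for all i

D_KL(P||U) = Σ P(x) log₂(P(x) / (1/2))
           = Σ P(x) log₂(P(x)) + log₂(2)
           = log₂(2) - H(P)

H(P) = -Σ P(x) log₂(P(x)):
  -P(1)·log₂(P(1)) = -(3/4)·log₂(3/4) = 0.31128
  -P(2)·log₂(P(2)) = -(1/4)·log₂(1/4) = 0.50000
H(P) = 0.31128 + 0.50000 = 0.81128 bits

log₂(2) = 1.00000 bits

D_KL(P||U) = 1.00000 - 0.81128 = 0.18872 ≈ 0.1887 bits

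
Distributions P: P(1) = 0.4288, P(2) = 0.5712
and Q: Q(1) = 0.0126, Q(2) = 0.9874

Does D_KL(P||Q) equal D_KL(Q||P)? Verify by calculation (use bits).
D_KL(P||Q) = 1.7310 bits, D_KL(Q||P) = 0.7156 bits. No — D_KL(P||Q) ≠ D_KL(Q||P) for this pair.

D_KL(P||Q) = Σ P(x) log₂(P(x)/Q(x))

Computing term by term:
  P(1)·log₂(P(1)/Q(1)) = 0.4288·log₂(0.4288/0.0126) = 2.18208
  P(2)·log₂(P(2)/Q(2)) = 0.5712·log₂(0.5712/0.9874) = -0.45104

D_KL(P||Q) = 2.18208 - 0.45104 = 1.73104 ≈ 1.7310 bits

D_KL(Q||P) = Σ Q(x) log₂(Q(x)/P(x))

Computing term by term:
  Q(1)·log₂(Q(1)/P(1)) = 0.0126·log₂(0.0126/0.4288) = -0.06412
  Q(2)·log₂(Q(2)/P(2)) = 0.9874·log₂(0.9874/0.5712) = 0.77969

D_KL(Q||P) = -0.06412 + 0.77969 = 0.71557 ≈ 0.7156 bits

These are NOT equal (difference: 1.0154 bits). KL divergence is asymmetric: D_KL(P||Q) ≠ D_KL(Q||P) in general.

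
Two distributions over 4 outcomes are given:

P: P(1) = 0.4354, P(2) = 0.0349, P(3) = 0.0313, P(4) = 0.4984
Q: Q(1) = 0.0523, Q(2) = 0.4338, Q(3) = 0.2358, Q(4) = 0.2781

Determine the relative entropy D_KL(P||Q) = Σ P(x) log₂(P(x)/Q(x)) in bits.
1.5326 bits

D_KL(P||Q) = Σ P(x) log₂(P(x)/Q(x))

Computing term by term:
  P(1)·log₂(P(1)/Q(1)) = 0.4354·log₂(0.4354/0.0523) = 1.33122
  P(2)·log₂(P(2)/Q(2)) = 0.0349·log₂(0.0349/0.4338) = -0.12689
  P(3)·log₂(P(3)/Q(3)) = 0.0313·log₂(0.0313/0.2358) = -0.09119
  P(4)·log₂(P(4)/Q(4)) = 0.4984·log₂(0.4984/0.2781) = 0.41950

D_KL(P||Q) = 1.33122 - 0.12689 - 0.09119 + 0.41950 = 1.53264 ≈ 1.5326 bits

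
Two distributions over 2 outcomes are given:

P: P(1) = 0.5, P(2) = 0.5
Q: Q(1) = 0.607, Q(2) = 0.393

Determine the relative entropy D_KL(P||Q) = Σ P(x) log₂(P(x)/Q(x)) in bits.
0.0338 bits

D_KL(P||Q) = Σ P(x) log₂(P(x)/Q(x))

Computing term by term:
  P(1)·log₂(P(1)/Q(1)) = 0.5·log₂(0.5/0.607) = -0.13988
  P(2)·log₂(P(2)/Q(2)) = 0.5·log₂(0.5/0.393) = 0.17370

D_KL(P||Q) = -0.13988 + 0.17370 = 0.03382 ≈ 0.0338 bits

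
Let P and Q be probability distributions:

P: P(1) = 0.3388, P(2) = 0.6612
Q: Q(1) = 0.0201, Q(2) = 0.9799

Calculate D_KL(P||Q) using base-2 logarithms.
1.0054 bits

D_KL(P||Q) = Σ P(x) log₂(P(x)/Q(x))

Computing term by term:
  P(1)·log₂(P(1)/Q(1)) = 0.3388·log₂(0.3388/0.0201) = 1.38067
  P(2)·log₂(P(2)/Q(2)) = 0.6612·log₂(0.6612/0.9799) = -0.37526

D_KL(P||Q) = 1.38067 - 0.37526 = 1.00541 ≈ 1.0054 bits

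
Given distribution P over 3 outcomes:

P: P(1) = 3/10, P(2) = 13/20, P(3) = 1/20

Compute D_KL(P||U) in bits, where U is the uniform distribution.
0.4438 bits

U(i) = 1/3 for all i

D_KL(P||U) = Σ P(x) log₂(P(x) / (1/3))
           = Σ P(x) log₂(P(x)) + log₂(3)
           = log₂(3) - H(P)

H(P) = -Σ P(x) log₂(P(x)):
  -P(1)·log₂(P(1)) = -(3/10)·log₂(3/10) = 0.52109
  -P(2)·log₂(P(2)) = -(13/20)·log₂(13/20) = 0.40397
  -P(3)·log₂(P(3)) = -(1/20)·log₂(1/20) = 0.21610
H(P) = 0.52109 + 0.40397 + 0.21610 = 1.14116 bits

log₂(3) = 1.58496 bits

D_KL(P||U) = 1.58496 - 1.14116 = 0.44380 ≈ 0.4438 bits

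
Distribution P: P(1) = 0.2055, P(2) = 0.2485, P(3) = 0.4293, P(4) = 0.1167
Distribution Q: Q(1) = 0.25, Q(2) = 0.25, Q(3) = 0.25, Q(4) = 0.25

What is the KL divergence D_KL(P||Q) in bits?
0.1463 bits

D_KL(P||Q) = Σ P(x) log₂(P(x)/Q(x))

Computing term by term:
  P(1)·log₂(P(1)/Q(1)) = 0.2055·log₂(0.2055/0.25) = -0.05811
  P(2)·log₂(P(2)/Q(2)) = 0.2485·log₂(0.2485/0.25) = -0.00216
  P(3)·log₂(P(3)/Q(3)) = 0.4293·log₂(0.4293/0.25) = 0.33488
  P(4)·log₂(P(4)/Q(4)) = 0.1167·log₂(0.1167/0.25) = -0.12827

D_KL(P||Q) = -0.05811 - 0.00216 + 0.33488 - 0.12827 = 0.14634 ≈ 0.1463 bits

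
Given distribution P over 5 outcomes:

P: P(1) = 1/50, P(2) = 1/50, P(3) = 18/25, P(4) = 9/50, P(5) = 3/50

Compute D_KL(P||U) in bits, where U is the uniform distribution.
1.0661 bits

U(i) = 1/5 for all i

D_KL(P||U) = Σ P(x) log₂(P(x) / (1/5))
           = Σ P(x) log₂(P(x)) + log₂(5)
           = log₂(5) - H(P)

H(P) = -Σ P(x) log₂(P(x)):
  -P(1)·log₂(P(1)) = -(1/50)·log₂(1/50) = 0.11288
  -P(2)·log₂(P(2)) = -(1/50)·log₂(1/50) = 0.11288
  -P(3)·log₂(P(3)) = -(18/25)·log₂(18/25) = 0.34123
  -P(4)·log₂(P(4)) = -(9/50)·log₂(9/50) = 0.44531
  -P(5)·log₂(P(5)) = -(3/50)·log₂(3/50) = 0.24353
H(P) = 0.11288 + 0.11288 + 0.34123 + 0.44531 + 0.24353 = 1.25583 bits

log₂(5) = 2.32193 bits

D_KL(P||U) = 2.32193 - 1.25583 = 1.06610 ≈ 1.0661 bits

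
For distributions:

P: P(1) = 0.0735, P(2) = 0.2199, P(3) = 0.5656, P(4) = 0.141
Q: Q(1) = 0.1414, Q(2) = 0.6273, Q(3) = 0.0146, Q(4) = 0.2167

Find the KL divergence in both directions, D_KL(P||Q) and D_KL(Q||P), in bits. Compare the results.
D_KL(P||Q) = 2.4946 bits, D_KL(Q||P) = 1.1395 bits. D_KL(P||Q) is larger than D_KL(Q||P) by 1.3551 bits; the two directions differ.

D_KL(P||Q) = Σ P(x) log₂(P(x)/Q(x))

Computing term by term:
  P(1)·log₂(P(1)/Q(1)) = 0.0735·log₂(0.0735/0.1414) = -0.06938
  P(2)·log₂(P(2)/Q(2)) = 0.2199·log₂(0.2199/0.6273) = -0.33256
  P(3)·log₂(P(3)/Q(3)) = 0.5656·log₂(0.5656/0.0146) = 2.98396
  P(4)·log₂(P(4)/Q(4)) = 0.141·log₂(0.141/0.2167) = -0.08742

D_KL(P||Q) = -0.06938 - 0.33256 + 2.98396 - 0.08742 = 2.49460 ≈ 2.4946 bits

D_KL(Q||P) = Σ Q(x) log₂(Q(x)/P(x))

Computing term by term:
  Q(1)·log₂(Q(1)/P(1)) = 0.1414·log₂(0.1414/0.0735) = 0.13348
  Q(2)·log₂(Q(2)/P(2)) = 0.6273·log₂(0.6273/0.2199) = 0.94867
  Q(3)·log₂(Q(3)/P(3)) = 0.0146·log₂(0.0146/0.5656) = -0.07703
  Q(4)·log₂(Q(4)/P(4)) = 0.2167·log₂(0.2167/0.141) = 0.13435

D_KL(Q||P) = 0.13348 + 0.94867 - 0.07703 + 0.13435 = 1.13947 ≈ 1.1395 bits

These are NOT equal (difference: 1.3551 bits). KL divergence is asymmetric: D_KL(P||Q) ≠ D_KL(Q||P) in general.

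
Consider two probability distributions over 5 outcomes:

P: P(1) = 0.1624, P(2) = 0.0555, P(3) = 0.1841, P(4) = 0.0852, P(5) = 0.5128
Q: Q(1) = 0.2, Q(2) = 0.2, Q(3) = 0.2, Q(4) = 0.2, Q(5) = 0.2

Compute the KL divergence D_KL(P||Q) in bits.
0.4183 bits

D_KL(P||Q) = Σ P(x) log₂(P(x)/Q(x))

Computing term by term:
  P(1)·log₂(P(1)/Q(1)) = 0.1624·log₂(0.1624/0.2) = -0.04879
  P(2)·log₂(P(2)/Q(2)) = 0.0555·log₂(0.0555/0.2) = -0.10264
  P(3)·log₂(P(3)/Q(3)) = 0.1841·log₂(0.1841/0.2) = -0.02200
  P(4)·log₂(P(4)/Q(4)) = 0.0852·log₂(0.0852/0.2) = -0.10489
  P(5)·log₂(P(5)/Q(5)) = 0.5128·log₂(0.5128/0.2) = 0.69659

D_KL(P||Q) = -0.04879 - 0.10264 - 0.02200 - 0.10489 + 0.69659 = 0.41827 ≈ 0.4183 bits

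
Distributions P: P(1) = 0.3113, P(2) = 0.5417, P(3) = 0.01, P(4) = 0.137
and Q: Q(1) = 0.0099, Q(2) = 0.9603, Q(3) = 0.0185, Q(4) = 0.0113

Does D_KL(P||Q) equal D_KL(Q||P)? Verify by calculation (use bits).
D_KL(P||Q) = 1.5855 bits, D_KL(Q||P) = 0.7197 bits. No — D_KL(P||Q) ≠ D_KL(Q||P) for this pair.

D_KL(P||Q) = Σ P(x) log₂(P(x)/Q(x))

Computing term by term:
  P(1)·log₂(P(1)/Q(1)) = 0.3113·log₂(0.3113/0.0099) = 1.54863
  P(2)·log₂(P(2)/Q(2)) = 0.5417·log₂(0.5417/0.9603) = -0.44744
  P(3)·log₂(P(3)/Q(3)) = 0.01·log₂(0.01/0.0185) = -0.00888
  P(4)·log₂(P(4)/Q(4)) = 0.137·log₂(0.137/0.0113) = 0.49317

D_KL(P||Q) = 1.54863 - 0.44744 - 0.00888 + 0.49317 = 1.58548 ≈ 1.5855 bits

D_KL(Q||P) = Σ Q(x) log₂(Q(x)/P(x))

Computing term by term:
  Q(1)·log₂(Q(1)/P(1)) = 0.0099·log₂(0.0099/0.3113) = -0.04925
  Q(2)·log₂(Q(2)/P(2)) = 0.9603·log₂(0.9603/0.5417) = 0.79320
  Q(3)·log₂(Q(3)/P(3)) = 0.0185·log₂(0.0185/0.01) = 0.01642
  Q(4)·log₂(Q(4)/P(4)) = 0.0113·log₂(0.0113/0.137) = -0.04068

D_KL(Q||P) = -0.04925 + 0.79320 + 0.01642 - 0.04068 = 0.71969 ≈ 0.7197 bits

These are NOT equal (difference: 0.8658 bits). KL divergence is asymmetric: D_KL(P||Q) ≠ D_KL(Q||P) in general.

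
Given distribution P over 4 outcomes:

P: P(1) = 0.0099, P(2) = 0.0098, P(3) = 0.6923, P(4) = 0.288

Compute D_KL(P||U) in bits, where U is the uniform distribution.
0.9842 bits

U(i) = 1/4 for all i

D_KL(P||U) = Σ P(x) log₂(P(x) / (1/4))
           = Σ P(x) log₂(P(x)) + log₂(4)
           = log₂(4) - H(P)

H(P) = -Σ P(x) log₂(P(x)):
  -P(1)·log₂(P(1)) = -(0.0099)·log₂(0.0099) = 0.06592
  -P(2)·log₂(P(2)) = -(0.0098)·log₂(0.0098) = 0.06540
  -P(3)·log₂(P(3)) = -(0.6923)·log₂(0.6923) = 0.36729
  -P(4)·log₂(P(4)) = -(0.288)·log₂(0.288) = 0.51721
H(P) = 0.06592 + 0.06540 + 0.36729 + 0.51721 = 1.01582 bits

log₂(4) = 2.00000 bits

D_KL(P||U) = 2.00000 - 1.01582 = 0.98418 ≈ 0.9842 bits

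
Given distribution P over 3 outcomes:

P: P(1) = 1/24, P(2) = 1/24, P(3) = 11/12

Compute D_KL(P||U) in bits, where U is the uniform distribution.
1.0878 bits

U(i) = 1/3 for all i

D_KL(P||U) = Σ P(x) log₂(P(x) / (1/3))
           = Σ P(x) log₂(P(x)) + log₂(3)
           = log₂(3) - H(P)

H(P) = -Σ P(x) log₂(P(x)):
  -P(1)·log₂(P(1)) = -(1/24)·log₂(1/24) = 0.19104
  -P(2)·log₂(P(2)) = -(1/24)·log₂(1/24) = 0.19104
  -P(3)·log₂(P(3)) = -(11/12)·log₂(11/12) = 0.11507
H(P) = 0.19104 + 0.19104 + 0.11507 = 0.49715 bits

log₂(3) = 1.58496 bits

D_KL(P||U) = 1.58496 - 0.49715 = 1.08781 ≈ 1.0878 bits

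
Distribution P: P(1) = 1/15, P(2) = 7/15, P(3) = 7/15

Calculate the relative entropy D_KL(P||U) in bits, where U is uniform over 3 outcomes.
0.2983 bits

U(i) = 1/3 for all i

D_KL(P||U) = Σ P(x) log₂(P(x) / (1/3))
           = Σ P(x) log₂(P(x)) + log₂(3)
           = log₂(3) - H(P)

H(P) = -Σ P(x) log₂(P(x)):
  -P(1)·log₂(P(1)) = -(1/15)·log₂(1/15) = 0.26046
  -P(2)·log₂(P(2)) = -(7/15)·log₂(7/15) = 0.51312
  -P(3)·log₂(P(3)) = -(7/15)·log₂(7/15) = 0.51312
H(P) = 0.26046 + 0.51312 + 0.51312 = 1.28670 bits

log₂(3) = 1.58496 bits

D_KL(P||U) = 1.58496 - 1.28670 = 0.29826 ≈ 0.2983 bits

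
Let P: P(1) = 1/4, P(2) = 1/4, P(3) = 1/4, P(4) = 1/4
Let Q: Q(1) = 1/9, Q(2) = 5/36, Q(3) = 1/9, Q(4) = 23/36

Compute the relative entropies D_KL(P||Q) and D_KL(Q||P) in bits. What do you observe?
D_KL(P||Q) = 0.4586 bits, D_KL(Q||P) = 0.4871 bits. The two directions give different values (D_KL(Q||P) exceeds D_KL(P||Q) by 0.0285 bits): KL divergence is asymmetric.

D_KL(P||Q) = Σ P(x) log₂(P(x)/Q(x))

Computing term by term:
  P(1)·log₂(P(1)/Q(1)) = (1/4)·log₂((1/4)/(1/9)) = 0.29248
  P(2)·log₂(P(2)/Q(2)) = (1/4)·log₂((1/4)/(5/36)) = 0.21200
  P(3)·log₂(P(3)/Q(3)) = (1/4)·log₂((1/4)/(1/9)) = 0.29248
  P(4)·log₂(P(4)/Q(4)) = (1/4)·log₂((1/4)/(23/36)) = -0.33841

D_KL(P||Q) = 0.29248 + 0.21200 + 0.29248 - 0.33841 = 0.45855 ≈ 0.4586 bits

D_KL(Q||P) = Σ Q(x) log₂(Q(x)/P(x))

Computing term by term:
  Q(1)·log₂(Q(1)/P(1)) = (1/9)·log₂((1/9)/(1/4)) = -0.12999
  Q(2)·log₂(Q(2)/P(2)) = (5/36)·log₂((5/36)/(1/4)) = -0.11778
  Q(3)·log₂(Q(3)/P(3)) = (1/9)·log₂((1/9)/(1/4)) = -0.12999
  Q(4)·log₂(Q(4)/P(4)) = (23/36)·log₂((23/36)/(1/4)) = 0.86482

D_KL(Q||P) = -0.12999 - 0.11778 - 0.12999 + 0.86482 = 0.48706 ≈ 0.4871 bits

These are NOT equal (difference: 0.0285 bits). KL divergence is asymmetric: D_KL(P||Q) ≠ D_KL(Q||P) in general.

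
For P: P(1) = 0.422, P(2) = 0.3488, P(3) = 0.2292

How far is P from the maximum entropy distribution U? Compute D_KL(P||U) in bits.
0.0426 bits

U(i) = 1/3 for all i

D_KL(P||U) = Σ P(x) log₂(P(x) / (1/3))
           = Σ P(x) log₂(P(x)) + log₂(3)
           = log₂(3) - H(P)

H(P) = -Σ P(x) log₂(P(x)):
  -P(1)·log₂(P(1)) = -(0.422)·log₂(0.422) = 0.52526
  -P(2)·log₂(P(2)) = -(0.3488)·log₂(0.3488) = 0.53001
  -P(3)·log₂(P(3)) = -(0.2292)·log₂(0.2292) = 0.48712
H(P) = 0.52526 + 0.53001 + 0.48712 = 1.54239 bits

log₂(3) = 1.58496 bits

D_KL(P||U) = 1.58496 - 1.54239 = 0.04257 ≈ 0.0426 bits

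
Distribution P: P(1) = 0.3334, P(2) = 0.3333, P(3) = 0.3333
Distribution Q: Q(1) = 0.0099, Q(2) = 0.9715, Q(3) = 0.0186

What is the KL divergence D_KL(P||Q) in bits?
2.5648 bits

D_KL(P||Q) = Σ P(x) log₂(P(x)/Q(x))

Computing term by term:
  P(1)·log₂(P(1)/Q(1)) = 0.3334·log₂(0.3334/0.0099) = 1.69157
  P(2)·log₂(P(2)/Q(2)) = 0.3333·log₂(0.3333/0.9715) = -0.51441
  P(3)·log₂(P(3)/Q(3)) = 0.3333·log₂(0.3333/0.0186) = 1.38768

D_KL(P||Q) = 1.69157 - 0.51441 + 1.38768 = 2.56484 ≈ 2.5648 bits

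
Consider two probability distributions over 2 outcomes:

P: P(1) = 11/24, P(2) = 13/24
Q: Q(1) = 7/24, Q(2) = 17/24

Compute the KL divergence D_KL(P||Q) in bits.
0.0892 bits

D_KL(P||Q) = Σ P(x) log₂(P(x)/Q(x))

Computing term by term:
  P(1)·log₂(P(1)/Q(1)) = (11/24)·log₂((11/24)/(7/24)) = 0.29887
  P(2)·log₂(P(2)/Q(2)) = (13/24)·log₂((13/24)/(17/24)) = -0.20964

D_KL(P||Q) = 0.29887 - 0.20964 = 0.08923 ≈ 0.0892 bits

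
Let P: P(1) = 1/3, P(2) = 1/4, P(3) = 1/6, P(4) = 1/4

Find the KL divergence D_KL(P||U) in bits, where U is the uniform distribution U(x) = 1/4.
0.0409 bits

U(i) = 1/4 for all i

D_KL(P||U) = Σ P(x) log₂(P(x) / (1/4))
           = Σ P(x) log₂(P(x)) + log₂(4)
           = log₂(4) - H(P)

H(P) = -Σ P(x) log₂(P(x)):
  -P(1)·log₂(P(1)) = -(1/3)·log₂(1/3) = 0.52832
  -P(2)·log₂(P(2)) = -(1/4)·log₂(1/4) = 0.50000
  -P(3)·log₂(P(3)) = -(1/6)·log₂(1/6) = 0.43083
  -P(4)·log₂(P(4)) = -(1/4)·log₂(1/4) = 0.50000
H(P) = 0.52832 + 0.50000 + 0.43083 + 0.50000 = 1.95915 bits

log₂(4) = 2.00000 bits

D_KL(P||U) = 2.00000 - 1.95915 = 0.04085 ≈ 0.0409 bits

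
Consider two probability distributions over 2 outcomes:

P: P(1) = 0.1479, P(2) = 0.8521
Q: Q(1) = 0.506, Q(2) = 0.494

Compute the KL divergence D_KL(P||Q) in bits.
0.4077 bits

D_KL(P||Q) = Σ P(x) log₂(P(x)/Q(x))

Computing term by term:
  P(1)·log₂(P(1)/Q(1)) = 0.1479·log₂(0.1479/0.506) = -0.26245
  P(2)·log₂(P(2)/Q(2)) = 0.8521·log₂(0.8521/0.494) = 0.67019

D_KL(P||Q) = -0.26245 + 0.67019 = 0.40774 ≈ 0.4077 bits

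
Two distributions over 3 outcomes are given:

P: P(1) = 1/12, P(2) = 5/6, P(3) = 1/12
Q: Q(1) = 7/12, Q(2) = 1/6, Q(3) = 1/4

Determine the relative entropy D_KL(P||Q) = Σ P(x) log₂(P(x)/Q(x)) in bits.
1.5689 bits

D_KL(P||Q) = Σ P(x) log₂(P(x)/Q(x))

Computing term by term:
  P(1)·log₂(P(1)/Q(1)) = (1/12)·log₂((1/12)/(7/12)) = -0.23395
  P(2)·log₂(P(2)/Q(2)) = (5/6)·log₂((5/6)/(1/6)) = 1.93494
  P(3)·log₂(P(3)/Q(3)) = (1/12)·log₂((1/12)/(1/4)) = -0.13208

D_KL(P||Q) = -0.23395 + 1.93494 - 0.13208 = 1.56891 ≈ 1.5689 bits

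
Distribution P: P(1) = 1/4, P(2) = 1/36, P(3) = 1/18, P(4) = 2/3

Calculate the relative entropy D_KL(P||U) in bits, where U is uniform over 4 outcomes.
0.7348 bits

U(i) = 1/4 for all i

D_KL(P||U) = Σ P(x) log₂(P(x) / (1/4))
           = Σ P(x) log₂(P(x)) + log₂(4)
           = log₂(4) - H(P)

H(P) = -Σ P(x) log₂(P(x)):
  -P(1)·log₂(P(1)) = -(1/4)·log₂(1/4) = 0.50000
  -P(2)·log₂(P(2)) = -(1/36)·log₂(1/36) = 0.14361
  -P(3)·log₂(P(3)) = -(1/18)·log₂(1/18) = 0.23166
  -P(4)·log₂(P(4)) = -(2/3)·log₂(2/3) = 0.38998
H(P) = 0.50000 + 0.14361 + 0.23166 + 0.38998 = 1.26525 bits

log₂(4) = 2.00000 bits

D_KL(P||U) = 2.00000 - 1.26525 = 0.73475 ≈ 0.7348 bits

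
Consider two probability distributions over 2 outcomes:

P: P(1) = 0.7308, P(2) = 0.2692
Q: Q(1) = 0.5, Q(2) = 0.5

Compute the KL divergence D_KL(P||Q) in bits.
0.1597 bits

D_KL(P||Q) = Σ P(x) log₂(P(x)/Q(x))

Computing term by term:
  P(1)·log₂(P(1)/Q(1)) = 0.7308·log₂(0.7308/0.5) = 0.40015
  P(2)·log₂(P(2)/Q(2)) = 0.2692·log₂(0.2692/0.5) = -0.24046

D_KL(P||Q) = 0.40015 - 0.24046 = 0.15969 ≈ 0.1597 bits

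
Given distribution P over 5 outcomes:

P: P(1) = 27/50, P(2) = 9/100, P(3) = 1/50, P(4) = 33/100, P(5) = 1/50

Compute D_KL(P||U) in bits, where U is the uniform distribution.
0.7757 bits

U(i) = 1/5 for all i

D_KL(P||U) = Σ P(x) log₂(P(x) / (1/5))
           = Σ P(x) log₂(P(x)) + log₂(5)
           = log₂(5) - H(P)

H(P) = -Σ P(x) log₂(P(x)):
  -P(1)·log₂(P(1)) = -(27/50)·log₂(27/50) = 0.48004
  -P(2)·log₂(P(2)) = -(9/100)·log₂(9/100) = 0.31265
  -P(3)·log₂(P(3)) = -(1/50)·log₂(1/50) = 0.11288
  -P(4)·log₂(P(4)) = -(33/100)·log₂(33/100) = 0.52782
  -P(5)·log₂(P(5)) = -(1/50)·log₂(1/50) = 0.11288
H(P) = 0.48004 + 0.31265 + 0.11288 + 0.52782 + 0.11288 = 1.54627 bits

log₂(5) = 2.32193 bits

D_KL(P||U) = 2.32193 - 1.54627 = 0.77566 ≈ 0.7757 bits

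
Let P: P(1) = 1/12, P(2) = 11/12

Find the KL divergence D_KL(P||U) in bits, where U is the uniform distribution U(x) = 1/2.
0.5862 bits

U(i) = 1/2 for all i

D_KL(P||U) = Σ P(x) log₂(P(x) / (1/2))
           = Σ P(x) log₂(P(x)) + log₂(2)
           = log₂(2) - H(P)

H(P) = -Σ P(x) log₂(P(x)):
  -P(1)·log₂(P(1)) = -(1/12)·log₂(1/12) = 0.29875
  -P(2)·log₂(P(2)) = -(11/12)·log₂(11/12) = 0.11507
H(P) = 0.29875 + 0.11507 = 0.41382 bits

log₂(2) = 1.00000 bits

D_KL(P||U) = 1.00000 - 0.41382 = 0.58618 ≈ 0.5862 bits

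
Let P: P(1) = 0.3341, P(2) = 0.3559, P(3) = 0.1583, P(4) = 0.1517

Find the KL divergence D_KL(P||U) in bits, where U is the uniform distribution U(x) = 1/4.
0.1074 bits

U(i) = 1/4 for all i

D_KL(P||U) = Σ P(x) log₂(P(x) / (1/4))
           = Σ P(x) log₂(P(x)) + log₂(4)
           = log₂(4) - H(P)

H(P) = -Σ P(x) log₂(P(x)):
  -P(1)·log₂(P(1)) = -(0.3341)·log₂(0.3341) = 0.52843
  -P(2)·log₂(P(2)) = -(0.3559)·log₂(0.3559) = 0.53045
  -P(3)·log₂(P(3)) = -(0.1583)·log₂(0.1583) = 0.42096
  -P(4)·log₂(P(4)) = -(0.1517)·log₂(0.1517) = 0.41273
H(P) = 0.52843 + 0.53045 + 0.42096 + 0.41273 = 1.89257 bits

log₂(4) = 2.00000 bits

D_KL(P||U) = 2.00000 - 1.89257 = 0.10743 ≈ 0.1074 bits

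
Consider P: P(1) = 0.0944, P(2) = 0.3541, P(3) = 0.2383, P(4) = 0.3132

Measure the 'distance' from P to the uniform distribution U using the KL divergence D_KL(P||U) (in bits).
0.1306 bits

U(i) = 1/4 for all i

D_KL(P||U) = Σ P(x) log₂(P(x) / (1/4))
           = Σ P(x) log₂(P(x)) + log₂(4)
           = log₂(4) - H(P)

H(P) = -Σ P(x) log₂(P(x)):
  -P(1)·log₂(P(1)) = -(0.0944)·log₂(0.0944) = 0.32144
  -P(2)·log₂(P(2)) = -(0.3541)·log₂(0.3541) = 0.53036
  -P(3)·log₂(P(3)) = -(0.2383)·log₂(0.2383) = 0.49308
  -P(4)·log₂(P(4)) = -(0.3132)·log₂(0.3132) = 0.52456
H(P) = 0.32144 + 0.53036 + 0.49308 + 0.52456 = 1.86944 bits

log₂(4) = 2.00000 bits

D_KL(P||U) = 2.00000 - 1.86944 = 0.13056 ≈ 0.1306 bits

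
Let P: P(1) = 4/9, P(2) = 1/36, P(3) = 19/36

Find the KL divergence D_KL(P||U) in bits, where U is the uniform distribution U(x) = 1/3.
0.4348 bits

U(i) = 1/3 for all i

D_KL(P||U) = Σ P(x) log₂(P(x) / (1/3))
           = Σ P(x) log₂(P(x)) + log₂(3)
           = log₂(3) - H(P)

H(P) = -Σ P(x) log₂(P(x)):
  -P(1)·log₂(P(1)) = -(4/9)·log₂(4/9) = 0.51997
  -P(2)·log₂(P(2)) = -(1/36)·log₂(1/36) = 0.14361
  -P(3)·log₂(P(3)) = -(19/36)·log₂(19/36) = 0.48661
H(P) = 0.51997 + 0.14361 + 0.48661 = 1.15019 bits

log₂(3) = 1.58496 bits

D_KL(P||U) = 1.58496 - 1.15019 = 0.43477 ≈ 0.4348 bits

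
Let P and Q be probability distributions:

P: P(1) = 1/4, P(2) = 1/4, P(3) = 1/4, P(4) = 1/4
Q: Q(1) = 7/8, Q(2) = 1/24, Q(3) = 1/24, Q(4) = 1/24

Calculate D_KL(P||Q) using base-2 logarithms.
1.4869 bits

D_KL(P||Q) = Σ P(x) log₂(P(x)/Q(x))

Computing term by term:
  P(1)·log₂(P(1)/Q(1)) = (1/4)·log₂((1/4)/(7/8)) = -0.45184
  P(2)·log₂(P(2)/Q(2)) = (1/4)·log₂((1/4)/(1/24)) = 0.64624
  P(3)·log₂(P(3)/Q(3)) = (1/4)·log₂((1/4)/(1/24)) = 0.64624
  P(4)·log₂(P(4)/Q(4)) = (1/4)·log₂((1/4)/(1/24)) = 0.64624

D_KL(P||Q) = -0.45184 + 0.64624 + 0.64624 + 0.64624 = 1.48688 ≈ 1.4869 bits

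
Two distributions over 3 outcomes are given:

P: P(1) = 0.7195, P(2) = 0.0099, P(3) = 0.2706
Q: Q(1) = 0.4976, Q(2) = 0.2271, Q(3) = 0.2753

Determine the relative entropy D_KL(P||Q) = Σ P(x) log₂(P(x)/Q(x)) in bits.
0.3313 bits

D_KL(P||Q) = Σ P(x) log₂(P(x)/Q(x))

Computing term by term:
  P(1)·log₂(P(1)/Q(1)) = 0.7195·log₂(0.7195/0.4976) = 0.38278
  P(2)·log₂(P(2)/Q(2)) = 0.0099·log₂(0.0099/0.2271) = -0.04475
  P(3)·log₂(P(3)/Q(3)) = 0.2706·log₂(0.2706/0.2753) = -0.00672

D_KL(P||Q) = 0.38278 - 0.04475 - 0.00672 = 0.33131 ≈ 0.3313 bits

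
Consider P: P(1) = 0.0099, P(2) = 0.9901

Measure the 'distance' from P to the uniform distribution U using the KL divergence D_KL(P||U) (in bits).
0.9199 bits

U(i) = 1/2 for all i

D_KL(P||U) = Σ P(x) log₂(P(x) / (1/2))
           = Σ P(x) log₂(P(x)) + log₂(2)
           = log₂(2) - H(P)

H(P) = -Σ P(x) log₂(P(x)):
  -P(1)·log₂(P(1)) = -(0.0099)·log₂(0.0099) = 0.06592
  -P(2)·log₂(P(2)) = -(0.9901)·log₂(0.9901) = 0.01421
H(P) = 0.06592 + 0.01421 = 0.08013 bits

log₂(2) = 1.00000 bits

D_KL(P||U) = 1.00000 - 0.08013 = 0.91987 ≈ 0.9199 bits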